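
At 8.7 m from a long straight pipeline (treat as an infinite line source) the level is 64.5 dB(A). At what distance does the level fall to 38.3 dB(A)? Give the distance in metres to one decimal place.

Line-source spreading drops the level by 10·log₁₀(r₂/r₁); inverting, r₂/r₁ = 10^(ΔL/10).
r₂ = 8.7·10^((64.5−38.3)/10) = 8.7·10^(26.2/10) = 3626.76 m.

3626.8 m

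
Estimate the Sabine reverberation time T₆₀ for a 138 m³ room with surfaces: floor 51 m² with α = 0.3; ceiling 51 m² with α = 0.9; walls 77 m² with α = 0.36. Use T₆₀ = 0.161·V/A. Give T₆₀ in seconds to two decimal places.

Total absorption A = 51·0.3 + 51·0.9 + 77·0.36 = 88.92 m² sabins.
T₆₀ = 0.161·V/A = 0.161·138/88.92 = 0.250 s.

0.25 s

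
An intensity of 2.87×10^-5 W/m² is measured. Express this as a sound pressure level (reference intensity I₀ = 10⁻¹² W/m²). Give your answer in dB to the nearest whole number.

75 dB

I/I₀ = 2.87×10^-5/10⁻¹² = 2.87×10^7, and L = 10·log₁₀(I/I₀).
L = 10·(0.4579 + 7) = 74.58 dB.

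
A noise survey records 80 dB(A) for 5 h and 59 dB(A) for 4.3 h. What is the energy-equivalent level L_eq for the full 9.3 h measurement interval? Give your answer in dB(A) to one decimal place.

77.3 dB(A)

The energy average is taken in the linear domain: L_eq = 10·log₁₀[(Σ tᵢ·10^(Lᵢ/10))/T], T = 9.3 h.
Σ tᵢ·10^(Lᵢ/10) = 5·10^(80/10) + 4.3·10^(59/10) = 5.034e+08.
L_eq = 10·log₁₀(5.034e+08/9.3) = 77.33 dB(A).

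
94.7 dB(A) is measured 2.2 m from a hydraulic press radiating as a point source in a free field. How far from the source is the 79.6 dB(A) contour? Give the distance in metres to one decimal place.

For a point source L₁ − L₂ = 20·log₁₀(r₂/r₁), so r₂ = r₁·10^((L₁−L₂)/20).
r₂ = 2.2·10^((94.7−79.6)/20) = 2.2·10^(15.1/20) = 12.51 m.

12.5 m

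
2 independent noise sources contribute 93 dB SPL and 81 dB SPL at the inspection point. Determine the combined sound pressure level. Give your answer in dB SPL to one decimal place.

For uncorrelated sources the intensities add, so convert each level to linear form, sum, and take 10·log₁₀ of the total.
Σ 10^(L/10) = 10^(93/10) + 10^(81/10) = 2.121e+09.
L_total = 10·log₁₀(2.121e+09) = 93.27 dB SPL.

93.3 dB SPL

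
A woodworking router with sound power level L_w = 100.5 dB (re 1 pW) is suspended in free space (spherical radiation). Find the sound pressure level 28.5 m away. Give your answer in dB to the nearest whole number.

60 dB

The power spreads over a sphere of area 4π·r², so L_p = L_w − 10·log₁₀(4π·r²).
4π·r² = 1.021e+04 m², 10·log₁₀ of that is 40.089 dB.
L_p = 100.5 − 40.089 = 60.41 dB.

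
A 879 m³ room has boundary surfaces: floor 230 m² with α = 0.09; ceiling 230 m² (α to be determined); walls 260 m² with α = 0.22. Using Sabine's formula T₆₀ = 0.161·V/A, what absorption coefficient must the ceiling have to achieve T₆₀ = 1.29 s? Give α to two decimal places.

0.14

From T₆₀ = 0.161·V/A, the target T₆₀ = 1.29 s needs A = 0.161·879/1.29 = 109.70 m².
Absorption from the other surfaces = 230·0.09 + 260·0.22 = 77.90 m², so the ceiling must supply 31.80 m² over 230 m².
α = 31.80/230 = 0.138.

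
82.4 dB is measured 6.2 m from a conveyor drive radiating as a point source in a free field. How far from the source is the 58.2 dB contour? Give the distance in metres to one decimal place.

100.6 m

For a point source L₁ − L₂ = 20·log₁₀(r₂/r₁), so r₂ = r₁·10^((L₁−L₂)/20).
r₂ = 6.2·10^((82.4−58.2)/20) = 6.2·10^(24.2/20) = 100.55 m.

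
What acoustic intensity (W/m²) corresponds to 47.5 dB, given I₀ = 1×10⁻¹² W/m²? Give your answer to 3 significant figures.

5.62e-08 W/m²

L = 10·log₁₀(I/I₀) ⇒ I = I₀·10^(L/10) = 10⁻¹² × 10^4.75.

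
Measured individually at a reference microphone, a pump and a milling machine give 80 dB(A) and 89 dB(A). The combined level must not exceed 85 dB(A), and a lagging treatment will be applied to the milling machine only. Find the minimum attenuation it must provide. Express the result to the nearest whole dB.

6 dB

The untreated sources together contribute 10^(80/10) = 1.000e+08, i.e. 80.00 dB(A).
The limit corresponds to 10^(85/10) = 3.162e+08; subtracting the fixed part leaves 2.162e+08 for the milling machine, i.e. 83.35 dB(A).
Required insertion loss = 89 − 83.35 = 5.65 dB.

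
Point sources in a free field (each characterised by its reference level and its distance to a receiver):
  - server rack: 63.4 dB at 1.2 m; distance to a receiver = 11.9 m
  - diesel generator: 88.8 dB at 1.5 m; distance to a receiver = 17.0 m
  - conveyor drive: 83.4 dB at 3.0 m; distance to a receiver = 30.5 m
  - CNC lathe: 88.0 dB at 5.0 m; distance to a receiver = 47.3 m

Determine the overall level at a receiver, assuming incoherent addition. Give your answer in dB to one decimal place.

Propagate each source to the receiver with L = L_ref − 20·log₁₀(r/r_ref), then add intensities.
server rack: 63.4 − 20·log₁₀(11.9/1.2) = 63.4 − 19.93 = 43.47 dB.
diesel generator: 88.8 − 20·log₁₀(17.0/1.5) = 88.8 − 21.09 = 67.71 dB.
conveyor drive: 83.4 − 20·log₁₀(30.5/3.0) = 83.4 − 20.14 = 63.26 dB.
CNC lathe: 88.0 − 20·log₁₀(47.3/5.0) = 88.0 − 19.52 = 68.48 dB.
Σ 10^(L/10) = 1.510e+07 → L_total = 10·log₁₀(1.510e+07) = 71.79 dB.

71.8 dB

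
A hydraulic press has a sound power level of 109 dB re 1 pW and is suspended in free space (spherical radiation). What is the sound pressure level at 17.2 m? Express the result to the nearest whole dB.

73 dB

L_p = L_w − 10·log₁₀(4π·r²) with r = 17.2 m.
4π·r² = 3718 m², 10·log₁₀ of that is 35.703 dB.
L_p = 109 − 35.703 = 73.30 dB.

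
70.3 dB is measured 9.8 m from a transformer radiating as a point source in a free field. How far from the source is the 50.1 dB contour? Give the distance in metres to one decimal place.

The 20.2 dB drop corresponds to a distance ratio of 10^(20.2/20) for a point source.
r₂ = 9.8·10^((70.3−50.1)/20) = 9.8·10^(20.2/20) = 100.28 m.

100.3 m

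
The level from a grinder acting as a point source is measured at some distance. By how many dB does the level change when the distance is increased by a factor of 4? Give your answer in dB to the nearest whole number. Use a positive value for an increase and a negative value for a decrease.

A point source loses 6 dB per doubling of distance; generally ΔL = −20·log₁₀(r₂/r₁).
ΔL = −20·log₁₀(4) = -12.04 dB.

-12 dB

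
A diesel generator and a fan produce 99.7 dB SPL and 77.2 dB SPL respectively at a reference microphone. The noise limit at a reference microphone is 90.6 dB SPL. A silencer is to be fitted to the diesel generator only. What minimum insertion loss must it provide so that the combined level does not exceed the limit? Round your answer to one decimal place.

Fixed contribution from the other source: Σ 10^(L/10) = 10^(77.2/10) = 5.248e+07 (77.20 dB SPL).
To meet 90.6 dB SPL overall, the treated diesel generator may contribute at most 10^(90.6/10) − 5.248e+07 = 1.096e+09, i.e. 90.40 dB SPL.
Required insertion loss = 99.7 − 90.40 = 9.30 dB.

9.3 dB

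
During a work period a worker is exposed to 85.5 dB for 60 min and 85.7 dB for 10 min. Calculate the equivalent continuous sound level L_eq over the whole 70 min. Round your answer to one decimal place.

85.5 dB

L_eq = 10·log₁₀[(1/T)·Σ tᵢ·10^(Lᵢ/10)] with T = 70 min.
Σ tᵢ·10^(Lᵢ/10) = 60·10^(85.5/10) + 10·10^(85.7/10) = 2.500e+10.
L_eq = 10·log₁₀(2.500e+10/70) = 85.53 dB.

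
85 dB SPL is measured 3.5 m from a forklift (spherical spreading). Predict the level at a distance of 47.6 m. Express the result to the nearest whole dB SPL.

Point-source attenuation: ΔL = 20·log₁₀(r₂/r₁) = 20·log₁₀(47.6/3.5) = 22.671 dB.
L₂ = 85 − 20·log₁₀(47.6/3.5) = 85 − 22.671 = 62.33 dB SPL.

62 dB SPL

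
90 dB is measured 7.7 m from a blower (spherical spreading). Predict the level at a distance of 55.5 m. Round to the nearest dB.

73 dB

Spherical spreading from a point source gives a 20·log₁₀(r₂/r₁) drop.
L₂ = 90 − 20·log₁₀(55.5/7.7) = 90 − 17.156 = 72.84 dB.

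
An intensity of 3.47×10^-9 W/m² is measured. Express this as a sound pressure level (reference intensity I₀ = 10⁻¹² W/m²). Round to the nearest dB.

L = 10·log₁₀(I/I₀) = 10·log₁₀(3.47×10^-9/10⁻¹²) = 10·log₁₀(3.47×10^3).
L = 10·(0.5403 + 3) = 35.40 dB.

35 dB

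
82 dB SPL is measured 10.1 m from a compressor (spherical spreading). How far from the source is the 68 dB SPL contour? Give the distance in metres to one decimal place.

The 14.0 dB drop corresponds to a distance ratio of 10^(14.0/20) for a point source.
r₂ = 10.1·10^((82−68)/20) = 10.1·10^(14.0/20) = 50.62 m.

50.6 m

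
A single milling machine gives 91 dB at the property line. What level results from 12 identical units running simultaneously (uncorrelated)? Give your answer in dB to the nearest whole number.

102 dB

With 12 equal, uncorrelated contributions the intensity is 12× that of one unit, giving a rise of 10·log₁₀ 12.
L_total = 91 + 10·log₁₀(12) = 91 + 10.792 = 101.79 dB.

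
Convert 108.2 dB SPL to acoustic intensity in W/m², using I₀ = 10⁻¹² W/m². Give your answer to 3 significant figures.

0.0661 W/m²

I/I₀ = 10^(108.2/10) = 6.607e+10, so I = 6.607e+10 × 10⁻¹² W/m².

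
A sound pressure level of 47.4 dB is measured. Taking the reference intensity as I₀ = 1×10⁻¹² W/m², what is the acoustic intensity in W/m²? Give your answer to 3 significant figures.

5.50e-08 W/m²

I/I₀ = 10^(47.4/10) = 5.495e+04, so I = 5.495e+04 × 10⁻¹² W/m².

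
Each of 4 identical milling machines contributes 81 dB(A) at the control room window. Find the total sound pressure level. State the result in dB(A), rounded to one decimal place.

87.0 dB(A)

L_total = L₁ + 10·log₁₀ N for N identical incoherent sources.
L_total = 81 + 10·log₁₀(4) = 81 + 6.021 = 87.02 dB(A).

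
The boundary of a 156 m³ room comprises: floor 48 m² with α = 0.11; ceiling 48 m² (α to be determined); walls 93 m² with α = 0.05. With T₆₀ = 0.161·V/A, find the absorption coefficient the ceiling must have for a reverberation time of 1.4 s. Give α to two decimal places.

A = 0.161·V/T₆₀ = 0.161·156/1.4 = 17.94 m² sabins.
Absorption from the other surfaces = 48·0.11 + 93·0.05 = 9.93 m², so the ceiling must supply 8.01 m² over 48 m².
α = 8.01/48 = 0.167.

0.17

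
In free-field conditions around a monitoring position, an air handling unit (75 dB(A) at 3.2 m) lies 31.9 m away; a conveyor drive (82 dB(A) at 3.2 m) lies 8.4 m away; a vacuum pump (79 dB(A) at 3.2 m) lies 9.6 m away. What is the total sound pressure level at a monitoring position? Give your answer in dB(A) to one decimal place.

Propagate each source to the receiver with L = L_ref − 20·log₁₀(r/r_ref), then add intensities.
air handling unit: 75 − 20·log₁₀(31.9/3.2) = 75 − 19.97 = 55.03 dB(A).
conveyor drive: 82 − 20·log₁₀(8.4/3.2) = 82 − 8.38 = 73.62 dB(A).
vacuum pump: 79 − 20·log₁₀(9.6/3.2) = 79 − 9.54 = 69.46 dB(A).
Σ 10^(L/10) = 3.214e+07 → L_total = 10·log₁₀(3.214e+07) = 75.07 dB(A).

75.1 dB(A)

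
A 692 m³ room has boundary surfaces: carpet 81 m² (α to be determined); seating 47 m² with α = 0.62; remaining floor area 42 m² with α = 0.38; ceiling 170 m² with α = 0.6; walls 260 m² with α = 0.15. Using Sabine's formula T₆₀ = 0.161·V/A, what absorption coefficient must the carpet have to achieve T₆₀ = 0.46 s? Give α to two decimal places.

0.69

Required total absorption A = 0.161·692/0.46 = 242.20 m².
Absorption from the other surfaces = 47·0.62 + 42·0.38 + 170·0.6 + 260·0.15 = 186.10 m², so the carpet must supply 56.10 m² over 81 m².
α = 56.10/81 = 0.693.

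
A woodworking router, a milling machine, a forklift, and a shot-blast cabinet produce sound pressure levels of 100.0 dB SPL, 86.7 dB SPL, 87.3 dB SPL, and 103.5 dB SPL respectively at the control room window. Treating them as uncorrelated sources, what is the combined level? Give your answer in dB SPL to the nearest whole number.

105 dB SPL

Incoherent sources combine by intensity addition: L_total = 10·log₁₀(Σ 10^(L_i/10)).
Σ 10^(L/10) = 10^(100.0/10) + 10^(86.7/10) + 10^(87.3/10) + 10^(103.5/10) = 3.339e+10.
L_total = 10·log₁₀(3.339e+10) = 105.24 dB SPL.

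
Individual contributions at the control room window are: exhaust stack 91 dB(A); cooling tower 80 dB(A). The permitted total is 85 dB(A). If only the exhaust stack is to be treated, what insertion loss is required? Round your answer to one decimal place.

7.7 dB

Everything except the exhaust stack sums to 10^(80/10) = 1.000e+08 in linear terms, 80.00 dB(A).
The limit corresponds to 10^(85/10) = 3.162e+08; subtracting the fixed part leaves 2.162e+08 for the exhaust stack, i.e. 83.35 dB(A).
Required insertion loss = 91 − 83.35 = 7.65 dB.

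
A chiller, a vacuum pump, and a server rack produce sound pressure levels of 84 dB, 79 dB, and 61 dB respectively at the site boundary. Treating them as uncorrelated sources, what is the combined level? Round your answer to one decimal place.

Incoherent sources combine by intensity addition: L_total = 10·log₁₀(Σ 10^(L_i/10)).
Σ 10^(L/10) = 10^(84/10) + 10^(79/10) + 10^(61/10) = 3.319e+08.
L_total = 10·log₁₀(3.319e+08) = 85.21 dB.

85.2 dB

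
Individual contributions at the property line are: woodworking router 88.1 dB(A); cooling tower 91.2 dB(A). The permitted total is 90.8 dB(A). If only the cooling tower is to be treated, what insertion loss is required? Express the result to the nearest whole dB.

The untreated sources together contribute 10^(88.1/10) = 6.457e+08, i.e. 88.10 dB(A).
The limit corresponds to 10^(90.8/10) = 1.202e+09; subtracting the fixed part leaves 5.566e+08 for the cooling tower, i.e. 87.46 dB(A).
Required insertion loss = 91.2 − 87.46 = 3.74 dB.

4 dB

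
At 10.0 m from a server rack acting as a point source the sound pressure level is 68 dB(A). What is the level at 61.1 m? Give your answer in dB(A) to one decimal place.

52.3 dB(A)

Point-source attenuation: ΔL = 20·log₁₀(r₂/r₁) = 20·log₁₀(61.1/10.0) = 15.721 dB.
L₂ = 68 − 20·log₁₀(61.1/10.0) = 68 − 15.721 = 52.28 dB(A).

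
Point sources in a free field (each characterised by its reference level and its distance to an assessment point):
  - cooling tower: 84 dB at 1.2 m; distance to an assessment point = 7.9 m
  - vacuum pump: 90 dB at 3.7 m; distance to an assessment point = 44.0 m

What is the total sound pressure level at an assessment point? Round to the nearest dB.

Apply inverse-square spreading to bring every level to the receiver, then sum 10^(L/10).
cooling tower: 84 − 20·log₁₀(7.9/1.2) = 84 − 16.37 = 67.63 dB.
vacuum pump: 90 − 20·log₁₀(44.0/3.7) = 90 − 21.51 = 68.49 dB.
Σ 10^(L/10) = 1.287e+07 → L_total = 10·log₁₀(1.287e+07) = 71.09 dB.

71 dB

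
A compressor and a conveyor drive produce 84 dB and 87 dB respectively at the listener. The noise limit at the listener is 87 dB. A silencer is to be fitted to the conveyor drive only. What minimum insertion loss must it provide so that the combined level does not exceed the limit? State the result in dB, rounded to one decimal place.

3.0 dB

Fixed contribution from the other source: Σ 10^(L/10) = 10^(84/10) = 2.512e+08 (84.00 dB).
The limit corresponds to 10^(87/10) = 5.012e+08; subtracting the fixed part leaves 2.500e+08 for the conveyor drive, i.e. 83.98 dB.
Required insertion loss = 87 − 83.98 = 3.02 dB.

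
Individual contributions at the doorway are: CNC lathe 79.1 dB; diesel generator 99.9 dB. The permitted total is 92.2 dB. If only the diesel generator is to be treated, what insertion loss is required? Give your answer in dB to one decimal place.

7.9 dB

The untreated sources together contribute 10^(79.1/10) = 8.128e+07, i.e. 79.10 dB.
The limit corresponds to 10^(92.2/10) = 1.660e+09; subtracting the fixed part leaves 1.578e+09 for the diesel generator, i.e. 91.98 dB.
Required insertion loss = 99.9 − 91.98 = 7.92 dB.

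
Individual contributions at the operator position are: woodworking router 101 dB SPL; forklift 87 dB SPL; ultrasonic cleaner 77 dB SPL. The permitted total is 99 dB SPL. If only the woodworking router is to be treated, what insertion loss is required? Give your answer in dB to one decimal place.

The untreated sources together contribute 10^(87/10) + 10^(77/10) = 5.513e+08, i.e. 87.41 dB SPL.
To meet 99 dB SPL overall, the treated woodworking router may contribute at most 10^(99/10) − 5.513e+08 = 7.392e+09, i.e. 98.69 dB SPL.
Required insertion loss = 101 − 98.69 = 2.31 dB.

2.3 dB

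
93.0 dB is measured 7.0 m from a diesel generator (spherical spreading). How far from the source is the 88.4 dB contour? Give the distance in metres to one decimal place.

The 4.6 dB drop corresponds to a distance ratio of 10^(4.6/20) for a point source.
r₂ = 7.0·10^((93.0−88.4)/20) = 7.0·10^(4.6/20) = 11.89 m.

11.9 m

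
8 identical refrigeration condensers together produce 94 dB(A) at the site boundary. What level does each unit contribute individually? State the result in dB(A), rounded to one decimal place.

85.0 dB(A)

For N identical incoherent sources L_total = L₁ + 10·log₁₀ N, so L₁ = 94 − 10·log₁₀(8) = 94 − 9.031.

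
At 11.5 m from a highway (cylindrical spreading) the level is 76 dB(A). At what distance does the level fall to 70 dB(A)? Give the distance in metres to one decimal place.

For a line source L₁ − L₂ = 10·log₁₀(r₂/r₁), so r₂ = r₁·10^((L₁−L₂)/10).
r₂ = 11.5·10^((76−70)/10) = 11.5·10^(6.0/10) = 45.78 m.

45.8 m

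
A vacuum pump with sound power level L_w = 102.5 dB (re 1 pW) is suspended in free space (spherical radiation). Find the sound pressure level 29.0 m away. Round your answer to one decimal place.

62.3 dB

Free-field spherical radiation: L_p = L_w − 10·log₁₀(4π·r²), r = 29.0 m.
4π·r² = 1.057e+04 m², 10·log₁₀ of that is 40.240 dB.
L_p = 102.5 − 40.240 = 62.26 dB.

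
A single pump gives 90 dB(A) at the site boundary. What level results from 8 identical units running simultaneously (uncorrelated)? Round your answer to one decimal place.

With 8 equal, uncorrelated contributions the intensity is 8× that of one unit, giving a rise of 10·log₁₀ 8.
L_total = 90 + 10·log₁₀(8) = 90 + 9.031 = 99.03 dB(A).

99.0 dB(A)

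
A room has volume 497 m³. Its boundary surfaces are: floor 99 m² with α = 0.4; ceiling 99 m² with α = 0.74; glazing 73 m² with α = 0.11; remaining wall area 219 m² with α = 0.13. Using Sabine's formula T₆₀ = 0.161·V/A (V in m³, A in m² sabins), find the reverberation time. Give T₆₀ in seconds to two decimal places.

0.54 s

Total absorption A = 99·0.4 + 99·0.74 + 73·0.11 + 219·0.13 = 149.36 m² sabins.
T₆₀ = 0.161·V/A = 0.161·497/149.36 = 0.536 s.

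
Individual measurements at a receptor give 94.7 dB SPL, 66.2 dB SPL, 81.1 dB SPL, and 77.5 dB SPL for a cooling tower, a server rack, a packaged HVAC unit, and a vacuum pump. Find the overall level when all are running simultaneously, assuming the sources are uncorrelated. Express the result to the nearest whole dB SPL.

Incoherent sources combine by intensity addition: L_total = 10·log₁₀(Σ 10^(L_i/10)).
Σ 10^(L/10) = 10^(94.7/10) + 10^(66.2/10) + 10^(81.1/10) + 10^(77.5/10) = 3.140e+09.
L_total = 10·log₁₀(3.140e+09) = 94.97 dB SPL.

95 dB SPL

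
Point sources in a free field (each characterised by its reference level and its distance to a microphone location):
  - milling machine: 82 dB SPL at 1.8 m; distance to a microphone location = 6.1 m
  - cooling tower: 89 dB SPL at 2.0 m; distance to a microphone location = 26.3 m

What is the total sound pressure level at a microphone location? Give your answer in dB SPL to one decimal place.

Apply inverse-square spreading to bring every level to the receiver, then sum 10^(L/10).
milling machine: 82 − 20·log₁₀(6.1/1.8) = 82 − 10.60 = 71.40 dB SPL.
cooling tower: 89 − 20·log₁₀(26.3/2.0) = 89 − 22.38 = 66.62 dB SPL.
Σ 10^(L/10) = 1.839e+07 → L_total = 10·log₁₀(1.839e+07) = 72.65 dB SPL.

72.6 dB SPL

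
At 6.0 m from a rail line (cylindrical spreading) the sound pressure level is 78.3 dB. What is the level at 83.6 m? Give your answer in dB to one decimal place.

66.9 dB

Cylindrical spreading from a line source gives a 10·log₁₀(r₂/r₁) drop.
L₂ = 78.3 − 10·log₁₀(83.6/6.0) = 78.3 − 11.441 = 66.86 dB.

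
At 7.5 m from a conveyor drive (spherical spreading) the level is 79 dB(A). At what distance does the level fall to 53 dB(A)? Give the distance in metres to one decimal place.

149.6 m

Point-source spreading drops the level by 20·log₁₀(r₂/r₁); inverting, r₂/r₁ = 10^(ΔL/20).
r₂ = 7.5·10^((79−53)/20) = 7.5·10^(26.0/20) = 149.64 m.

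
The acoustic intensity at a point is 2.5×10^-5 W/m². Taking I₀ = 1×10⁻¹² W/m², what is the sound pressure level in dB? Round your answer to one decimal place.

L = 10·log₁₀(I/I₀) = 10·log₁₀(2.5×10^-5/10⁻¹²) = 10·log₁₀(2.5×10^7).
L = 10·(0.3979 + 7) = 73.98 dB.

74.0 dB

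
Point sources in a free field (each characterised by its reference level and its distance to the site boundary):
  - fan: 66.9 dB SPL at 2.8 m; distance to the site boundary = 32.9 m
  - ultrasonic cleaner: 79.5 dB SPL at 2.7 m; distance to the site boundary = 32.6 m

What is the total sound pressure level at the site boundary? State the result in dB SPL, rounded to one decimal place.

58.1 dB SPL

First find each source's level at the receiver (point-source: −20·log₁₀(r/r_ref)), then combine on an intensity basis.
fan: 66.9 − 20·log₁₀(32.9/2.8) = 66.9 − 21.40 = 45.50 dB SPL.
ultrasonic cleaner: 79.5 − 20·log₁₀(32.6/2.7) = 79.5 − 21.64 = 57.86 dB SPL.
Σ 10^(L/10) = 6.468e+05 → L_total = 10·log₁₀(6.468e+05) = 58.11 dB SPL.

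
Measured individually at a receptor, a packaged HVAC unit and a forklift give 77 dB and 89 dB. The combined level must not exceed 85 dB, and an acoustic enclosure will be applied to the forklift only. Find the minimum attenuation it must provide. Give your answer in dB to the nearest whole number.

5 dB

Everything except the forklift sums to 10^(77/10) = 5.012e+07 in linear terms, 77.00 dB.
To meet 85 dB overall, the treated forklift may contribute at most 10^(85/10) − 5.012e+07 = 2.661e+08, i.e. 84.25 dB.
So the forklift must be reduced from 89 to 84.25 dB: IL = 4.75 dB.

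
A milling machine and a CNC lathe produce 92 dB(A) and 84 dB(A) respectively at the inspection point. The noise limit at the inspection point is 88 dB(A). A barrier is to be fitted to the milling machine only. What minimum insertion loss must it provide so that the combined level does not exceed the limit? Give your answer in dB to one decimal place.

The untreated sources together contribute 10^(84/10) = 2.512e+08, i.e. 84.00 dB(A).
The limit corresponds to 10^(88/10) = 6.310e+08; subtracting the fixed part leaves 3.798e+08 for the milling machine, i.e. 85.80 dB(A).
Required insertion loss = 92 − 85.80 = 6.20 dB.

6.2 dB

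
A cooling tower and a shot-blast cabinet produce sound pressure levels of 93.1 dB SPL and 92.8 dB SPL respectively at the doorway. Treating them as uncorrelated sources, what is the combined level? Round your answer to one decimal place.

96.0 dB SPL

For uncorrelated sources the intensities add, so convert each level to linear form, sum, and take 10·log₁₀ of the total.
Σ 10^(L/10) = 10^(93.1/10) + 10^(92.8/10) = 3.947e+09.
L_total = 10·log₁₀(3.947e+09) = 95.96 dB SPL.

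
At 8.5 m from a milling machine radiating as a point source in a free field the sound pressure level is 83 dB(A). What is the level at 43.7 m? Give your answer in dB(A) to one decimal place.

68.8 dB(A)

Point-source attenuation: ΔL = 20·log₁₀(r₂/r₁) = 20·log₁₀(43.7/8.5) = 14.221 dB.
L₂ = 83 − 20·log₁₀(43.7/8.5) = 83 − 14.221 = 68.78 dB(A).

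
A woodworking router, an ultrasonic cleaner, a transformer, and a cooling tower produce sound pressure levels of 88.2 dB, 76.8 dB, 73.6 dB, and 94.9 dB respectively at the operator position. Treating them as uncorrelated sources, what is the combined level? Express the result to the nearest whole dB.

For uncorrelated sources the intensities add, so convert each level to linear form, sum, and take 10·log₁₀ of the total.
Σ 10^(L/10) = 10^(88.2/10) + 10^(76.8/10) + 10^(73.6/10) + 10^(94.9/10) = 3.822e+09.
L_total = 10·log₁₀(3.822e+09) = 95.82 dB.

96 dB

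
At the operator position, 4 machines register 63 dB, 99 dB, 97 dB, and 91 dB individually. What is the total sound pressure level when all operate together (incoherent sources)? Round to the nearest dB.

102 dB

For uncorrelated sources the intensities add, so convert each level to linear form, sum, and take 10·log₁₀ of the total.
Σ 10^(L/10) = 10^(63/10) + 10^(99/10) + 10^(97/10) + 10^(91/10) = 1.422e+10.
L_total = 10·log₁₀(1.422e+10) = 101.53 dB.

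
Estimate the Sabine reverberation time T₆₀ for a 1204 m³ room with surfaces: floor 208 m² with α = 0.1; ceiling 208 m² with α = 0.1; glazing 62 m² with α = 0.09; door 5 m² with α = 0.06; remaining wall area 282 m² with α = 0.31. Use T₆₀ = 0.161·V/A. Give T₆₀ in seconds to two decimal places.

A = Σ Sᵢαᵢ = 208·0.1 + 208·0.1 + 62·0.09 + 5·0.06 + 282·0.31 = 134.90 m².
T₆₀ = 0.161 × 1204 / 134.90 = 1.437 s.

1.44 s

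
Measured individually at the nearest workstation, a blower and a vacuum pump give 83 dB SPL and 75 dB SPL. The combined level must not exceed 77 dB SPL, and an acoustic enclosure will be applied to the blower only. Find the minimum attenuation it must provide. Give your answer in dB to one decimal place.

The untreated sources together contribute 10^(75/10) = 3.162e+07, i.e. 75.00 dB SPL.
The limit corresponds to 10^(77/10) = 5.012e+07; subtracting the fixed part leaves 1.850e+07 for the blower, i.e. 72.67 dB SPL.
Required insertion loss = 83 − 72.67 = 10.33 dB.

10.3 dB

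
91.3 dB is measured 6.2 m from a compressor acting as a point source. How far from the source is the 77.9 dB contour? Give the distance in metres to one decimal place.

For a point source L₁ − L₂ = 20·log₁₀(r₂/r₁), so r₂ = r₁·10^((L₁−L₂)/20).
r₂ = 6.2·10^((91.3−77.9)/20) = 6.2·10^(13.4/20) = 29.00 m.

29.0 m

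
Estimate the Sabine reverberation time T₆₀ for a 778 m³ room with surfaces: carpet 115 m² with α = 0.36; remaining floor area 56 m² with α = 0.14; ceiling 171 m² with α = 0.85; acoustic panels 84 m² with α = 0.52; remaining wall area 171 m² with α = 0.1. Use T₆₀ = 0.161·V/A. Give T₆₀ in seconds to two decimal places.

Total absorption A = 115·0.36 + 56·0.14 + 171·0.85 + 84·0.52 + 171·0.1 = 255.37 m² sabins.
T₆₀ = 0.161 × 778 / 255.37 = 0.490 s.

0.49 s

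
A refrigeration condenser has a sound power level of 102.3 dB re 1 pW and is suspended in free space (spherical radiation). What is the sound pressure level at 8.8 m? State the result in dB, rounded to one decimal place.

L_p = L_w − 10·log₁₀(4π·r²) with r = 8.8 m.
4π·r² = 973.1 m², 10·log₁₀ of that is 29.882 dB.
L_p = 102.3 − 29.882 = 72.42 dB.

72.4 dB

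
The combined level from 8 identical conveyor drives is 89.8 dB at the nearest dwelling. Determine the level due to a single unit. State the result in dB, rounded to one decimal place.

Dividing the total intensity by 8 lowers the level by 10·log₁₀ 8 = 9.031 dB: L₁ = 89.8 − 9.031.

80.8 dB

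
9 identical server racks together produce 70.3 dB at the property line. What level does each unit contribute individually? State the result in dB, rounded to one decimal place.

9 equal contributions raise the level by 10·log₁₀ 9 = 9.542 dB, so each unit alone gives 70.3 − 9.542.

60.8 dB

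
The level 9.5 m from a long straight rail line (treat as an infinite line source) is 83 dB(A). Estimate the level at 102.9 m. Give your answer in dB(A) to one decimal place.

Line-source attenuation: ΔL = 10·log₁₀(r₂/r₁) = 10·log₁₀(102.9/9.5) = 10.347 dB.
L₂ = 83 − 10·log₁₀(102.9/9.5) = 83 − 10.347 = 72.65 dB(A).

72.7 dB(A)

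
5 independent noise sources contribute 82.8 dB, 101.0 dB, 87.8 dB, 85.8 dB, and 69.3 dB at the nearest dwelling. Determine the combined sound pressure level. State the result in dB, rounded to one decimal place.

101.4 dB

Incoherent sources combine by intensity addition: L_total = 10·log₁₀(Σ 10^(L_i/10)).
Σ 10^(L/10) = 10^(82.8/10) + 10^(101.0/10) + 10^(87.8/10) + 10^(85.8/10) + 10^(69.3/10) = 1.377e+10.
L_total = 10·log₁₀(1.377e+10) = 101.39 dB.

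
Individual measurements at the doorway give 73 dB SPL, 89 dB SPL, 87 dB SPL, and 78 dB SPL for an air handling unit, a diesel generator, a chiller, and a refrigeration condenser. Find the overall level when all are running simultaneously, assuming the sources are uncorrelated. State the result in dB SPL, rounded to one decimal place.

For uncorrelated sources the intensities add, so convert each level to linear form, sum, and take 10·log₁₀ of the total.
Σ 10^(L/10) = 10^(73/10) + 10^(89/10) + 10^(87/10) + 10^(78/10) = 1.379e+09.
L_total = 10·log₁₀(1.379e+09) = 91.39 dB SPL.

91.4 dB SPL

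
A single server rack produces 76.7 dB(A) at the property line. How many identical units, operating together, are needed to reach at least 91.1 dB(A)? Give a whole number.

N identical sources give L₁ + 10·log₁₀ N, so require 10·log₁₀ N ≥ 91.1 − 76.7 = 14.4 dB.
N ≥ 10^(14.4/10) = 27.542, so N = 28.

28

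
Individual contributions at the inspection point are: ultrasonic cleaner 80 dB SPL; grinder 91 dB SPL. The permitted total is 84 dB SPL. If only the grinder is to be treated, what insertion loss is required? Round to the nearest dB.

9 dB

Everything except the grinder sums to 10^(80/10) = 1.000e+08 in linear terms, 80.00 dB SPL.
The limit corresponds to 10^(84/10) = 2.512e+08; subtracting the fixed part leaves 1.512e+08 for the grinder, i.e. 81.80 dB SPL.
Required insertion loss = 91 − 81.80 = 9.20 dB.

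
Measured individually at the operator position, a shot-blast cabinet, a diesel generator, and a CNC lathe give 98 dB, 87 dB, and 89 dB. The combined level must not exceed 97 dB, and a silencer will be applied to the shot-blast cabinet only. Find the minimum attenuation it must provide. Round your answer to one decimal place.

Everything except the shot-blast cabinet sums to 10^(87/10) + 10^(89/10) = 1.296e+09 in linear terms, 91.12 dB.
To meet 97 dB overall, the treated shot-blast cabinet may contribute at most 10^(97/10) − 1.296e+09 = 3.716e+09, i.e. 95.70 dB.
So the shot-blast cabinet must be reduced from 98 to 95.70 dB: IL = 2.30 dB.

2.3 dB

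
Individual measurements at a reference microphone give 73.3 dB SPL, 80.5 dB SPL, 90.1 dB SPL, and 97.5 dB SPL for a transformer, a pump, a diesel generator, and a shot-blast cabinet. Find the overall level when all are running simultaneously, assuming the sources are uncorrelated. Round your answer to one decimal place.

Incoherent sources combine by intensity addition: L_total = 10·log₁₀(Σ 10^(L_i/10)).
Σ 10^(L/10) = 10^(73.3/10) + 10^(80.5/10) + 10^(90.1/10) + 10^(97.5/10) = 6.780e+09.
L_total = 10·log₁₀(6.780e+09) = 98.31 dB SPL.

98.3 dB SPL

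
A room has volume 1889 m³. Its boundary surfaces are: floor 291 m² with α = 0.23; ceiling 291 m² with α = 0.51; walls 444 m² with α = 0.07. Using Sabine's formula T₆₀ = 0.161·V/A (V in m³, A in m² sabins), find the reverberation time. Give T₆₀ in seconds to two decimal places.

1.23 s

Summing Sᵢαᵢ: 291·0.23 + 291·0.51 + 444·0.07 = 246.42 m².
T₆₀ = 0.161 × 1889 / 246.42 = 1.234 s.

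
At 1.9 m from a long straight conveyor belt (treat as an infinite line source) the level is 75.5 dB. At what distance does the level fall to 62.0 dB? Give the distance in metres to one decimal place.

Line-source spreading drops the level by 10·log₁₀(r₂/r₁); inverting, r₂/r₁ = 10^(ΔL/10).
r₂ = 1.9·10^((75.5−62.0)/10) = 1.9·10^(13.5/10) = 42.54 m.

42.5 m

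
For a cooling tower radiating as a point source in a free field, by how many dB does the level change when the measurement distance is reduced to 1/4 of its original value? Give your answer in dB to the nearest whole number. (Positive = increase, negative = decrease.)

Point-source spreading: ΔL = −20·log₁₀(r₂/r₁).
ΔL = −20·log₁₀(0.25) = +12.04 dB.

+12 dB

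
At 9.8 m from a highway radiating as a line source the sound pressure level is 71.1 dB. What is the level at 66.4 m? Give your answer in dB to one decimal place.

For a line source, L₂ = L₁ − 10·log₁₀(r₂/r₁).
L₂ = 71.1 − 10·log₁₀(66.4/9.8) = 71.1 − 8.309 = 62.79 dB.

62.8 dB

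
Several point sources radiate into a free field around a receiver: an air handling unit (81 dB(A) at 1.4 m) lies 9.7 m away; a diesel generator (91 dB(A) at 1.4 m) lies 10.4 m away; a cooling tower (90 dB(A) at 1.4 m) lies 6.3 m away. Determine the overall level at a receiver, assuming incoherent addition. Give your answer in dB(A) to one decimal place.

Apply inverse-square spreading to bring every level to the receiver, then sum 10^(L/10).
air handling unit: 81 − 20·log₁₀(9.7/1.4) = 81 − 16.81 = 64.19 dB(A).
diesel generator: 91 − 20·log₁₀(10.4/1.4) = 91 − 17.42 = 73.58 dB(A).
cooling tower: 90 − 20·log₁₀(6.3/1.4) = 90 − 13.06 = 76.94 dB(A).
Σ 10^(L/10) = 7.482e+07 → L_total = 10·log₁₀(7.482e+07) = 78.74 dB(A).

78.7 dB(A)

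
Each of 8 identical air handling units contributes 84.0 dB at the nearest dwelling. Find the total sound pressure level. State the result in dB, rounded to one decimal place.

93.0 dB

N identical incoherent sources raise the level by 10·log₁₀ N.
L_total = 84.0 + 10·log₁₀(8) = 84.0 + 9.031 = 93.03 dB.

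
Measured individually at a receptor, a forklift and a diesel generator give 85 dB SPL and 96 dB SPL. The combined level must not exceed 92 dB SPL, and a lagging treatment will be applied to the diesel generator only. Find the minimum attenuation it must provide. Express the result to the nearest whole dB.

Everything except the diesel generator sums to 10^(85/10) = 3.162e+08 in linear terms, 85.00 dB SPL.
The limit corresponds to 10^(92/10) = 1.585e+09; subtracting the fixed part leaves 1.269e+09 for the diesel generator, i.e. 91.03 dB SPL.
Required insertion loss = 96 − 91.03 = 4.97 dB.

5 dB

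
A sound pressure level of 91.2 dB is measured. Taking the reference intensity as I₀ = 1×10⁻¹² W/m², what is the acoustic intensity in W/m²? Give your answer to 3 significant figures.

I = I₀·10^(L/10) = 10⁻¹² × 10^(91.2/10) = 10^(-2.880).

0.00132 W/m²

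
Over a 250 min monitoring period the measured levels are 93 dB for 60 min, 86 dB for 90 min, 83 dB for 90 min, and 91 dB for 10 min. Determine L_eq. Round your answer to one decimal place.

Weight each interval's intensity by its duration and average over T = 250 min:
Σ tᵢ·10^(Lᵢ/10) = 60·10^(93/10) + 90·10^(86/10) + 90·10^(83/10) + 10·10^(91/10) = 1.861e+11.
L_eq = 10·log₁₀(1.861e+11/250) = 88.72 dB.

88.7 dB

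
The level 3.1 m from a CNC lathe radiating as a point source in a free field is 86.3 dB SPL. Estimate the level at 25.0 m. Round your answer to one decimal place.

68.2 dB SPL

For a point source, L₂ = L₁ − 20·log₁₀(r₂/r₁).
L₂ = 86.3 − 20·log₁₀(25.0/3.1) = 86.3 − 18.132 = 68.17 dB SPL.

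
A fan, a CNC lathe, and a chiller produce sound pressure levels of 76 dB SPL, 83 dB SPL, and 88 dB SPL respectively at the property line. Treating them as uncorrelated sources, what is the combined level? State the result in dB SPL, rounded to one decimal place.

For uncorrelated sources the intensities add, so convert each level to linear form, sum, and take 10·log₁₀ of the total.
Σ 10^(L/10) = 10^(76/10) + 10^(83/10) + 10^(88/10) = 8.703e+08.
L_total = 10·log₁₀(8.703e+08) = 89.40 dB SPL.

89.4 dB SPL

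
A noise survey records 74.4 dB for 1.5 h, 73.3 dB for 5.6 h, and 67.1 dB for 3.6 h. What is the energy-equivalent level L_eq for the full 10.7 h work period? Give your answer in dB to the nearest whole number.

Weight each interval's intensity by its duration and average over T = 10.7 h:
Σ tᵢ·10^(Lᵢ/10) = 1.5·10^(74.4/10) + 5.6·10^(73.3/10) + 3.6·10^(67.1/10) = 1.795e+08.
L_eq = 10·log₁₀(1.795e+08/10.7) = 72.25 dB.

72 dB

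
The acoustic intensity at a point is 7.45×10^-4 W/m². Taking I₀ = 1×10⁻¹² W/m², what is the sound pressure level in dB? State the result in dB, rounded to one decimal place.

88.7 dB

L = 10·log₁₀(I/I₀) = 10·log₁₀(7.45×10^-4/10⁻¹²) = 10·log₁₀(7.45×10^8).
L = 10·(0.8722 + 8) = 88.72 dB.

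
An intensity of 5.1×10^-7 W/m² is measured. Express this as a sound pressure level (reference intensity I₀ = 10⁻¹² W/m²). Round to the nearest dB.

57 dB

I/I₀ = 5.1×10^-7/10⁻¹² = 5.1×10^5, and L = 10·log₁₀(I/I₀).
L = 10·(0.7076 + 5) = 57.08 dB.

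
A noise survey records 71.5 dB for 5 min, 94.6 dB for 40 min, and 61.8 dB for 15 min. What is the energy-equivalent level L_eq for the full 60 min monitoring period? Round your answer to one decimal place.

92.8 dB

The energy average is taken in the linear domain: L_eq = 10·log₁₀[(Σ tᵢ·10^(Lᵢ/10))/T], T = 60 min.
Σ tᵢ·10^(Lᵢ/10) = 5·10^(71.5/10) + 40·10^(94.6/10) + 15·10^(61.8/10) = 1.155e+11.
L_eq = 10·log₁₀(1.155e+11/60) = 92.84 dB.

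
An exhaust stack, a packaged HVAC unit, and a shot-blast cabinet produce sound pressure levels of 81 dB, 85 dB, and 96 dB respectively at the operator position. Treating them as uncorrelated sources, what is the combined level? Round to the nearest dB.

For uncorrelated sources the intensities add, so convert each level to linear form, sum, and take 10·log₁₀ of the total.
Σ 10^(L/10) = 10^(81/10) + 10^(85/10) + 10^(96/10) = 4.423e+09.
L_total = 10·log₁₀(4.423e+09) = 96.46 dB.

96 dB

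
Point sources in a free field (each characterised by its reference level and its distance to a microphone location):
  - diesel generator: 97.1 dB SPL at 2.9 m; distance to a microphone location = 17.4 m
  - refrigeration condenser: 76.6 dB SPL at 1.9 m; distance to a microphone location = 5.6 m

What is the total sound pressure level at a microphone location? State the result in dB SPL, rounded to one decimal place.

81.7 dB SPL

Propagate each source to the receiver with L = L_ref − 20·log₁₀(r/r_ref), then add intensities.
diesel generator: 97.1 − 20·log₁₀(17.4/2.9) = 97.1 − 15.56 = 81.54 dB SPL.
refrigeration condenser: 76.6 − 20·log₁₀(5.6/1.9) = 76.6 − 9.39 = 67.21 dB SPL.
Σ 10^(L/10) = 1.477e+08 → L_total = 10·log₁₀(1.477e+08) = 81.69 dB SPL.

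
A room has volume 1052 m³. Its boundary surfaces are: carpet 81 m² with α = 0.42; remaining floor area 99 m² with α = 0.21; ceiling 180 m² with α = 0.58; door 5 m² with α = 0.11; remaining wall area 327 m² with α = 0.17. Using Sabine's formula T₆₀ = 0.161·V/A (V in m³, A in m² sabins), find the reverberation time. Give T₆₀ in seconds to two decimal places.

0.79 s

A = Σ Sᵢαᵢ = 81·0.42 + 99·0.21 + 180·0.58 + 5·0.11 + 327·0.17 = 215.35 m².
T₆₀ = 0.161·V/A = 0.161·1052/215.35 = 0.786 s.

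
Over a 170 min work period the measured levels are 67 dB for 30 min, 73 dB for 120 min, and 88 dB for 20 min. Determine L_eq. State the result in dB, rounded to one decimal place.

The energy average is taken in the linear domain: L_eq = 10·log₁₀[(Σ tᵢ·10^(Lᵢ/10))/T], T = 170 min.
Σ tᵢ·10^(Lᵢ/10) = 30·10^(67/10) + 120·10^(73/10) + 20·10^(88/10) = 1.516e+10.
L_eq = 10·log₁₀(1.516e+10/170) = 79.50 dB.

79.5 dB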